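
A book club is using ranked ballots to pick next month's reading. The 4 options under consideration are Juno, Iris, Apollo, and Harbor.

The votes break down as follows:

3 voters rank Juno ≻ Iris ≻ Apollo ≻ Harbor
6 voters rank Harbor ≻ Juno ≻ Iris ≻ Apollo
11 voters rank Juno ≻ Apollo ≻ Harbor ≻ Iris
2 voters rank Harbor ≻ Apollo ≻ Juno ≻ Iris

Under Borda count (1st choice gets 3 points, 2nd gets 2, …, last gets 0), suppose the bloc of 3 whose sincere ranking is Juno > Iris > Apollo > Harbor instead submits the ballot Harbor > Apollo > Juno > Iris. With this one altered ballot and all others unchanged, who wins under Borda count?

Juno

Borda totals with the altered ballot: Juno 50, Iris 6, Apollo 32, Harbor 44.
The winner is unchanged: still Juno.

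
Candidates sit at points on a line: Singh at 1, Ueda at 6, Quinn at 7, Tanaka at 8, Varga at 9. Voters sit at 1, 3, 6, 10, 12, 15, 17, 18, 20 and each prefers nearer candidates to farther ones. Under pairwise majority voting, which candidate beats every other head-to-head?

With single-peaked preferences on a line, the Condorcet winner is the candidate closest to the median voter.
The median voter (position 12) is closest to Varga at 9.
Check: Varga vs Tanaka — voters closer to Varga: 6 of 9.

Varga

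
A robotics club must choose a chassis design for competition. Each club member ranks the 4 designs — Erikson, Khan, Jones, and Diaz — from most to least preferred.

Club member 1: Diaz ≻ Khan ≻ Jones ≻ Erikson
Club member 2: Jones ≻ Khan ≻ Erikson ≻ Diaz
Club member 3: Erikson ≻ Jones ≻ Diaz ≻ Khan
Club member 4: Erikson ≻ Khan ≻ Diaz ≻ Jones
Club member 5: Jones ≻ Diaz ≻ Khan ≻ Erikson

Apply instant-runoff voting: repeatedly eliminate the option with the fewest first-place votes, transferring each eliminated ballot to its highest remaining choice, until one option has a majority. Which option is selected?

Jones

Round 1: Erikson 2, Jones 2, Diaz 1, Khan 0. Khan has the fewest and is eliminated.
Round 2: Erikson 2, Jones 2, Diaz 1. Diaz has the fewest and is eliminated.
Round 3: Jones 3, Erikson 2. Jones has a majority.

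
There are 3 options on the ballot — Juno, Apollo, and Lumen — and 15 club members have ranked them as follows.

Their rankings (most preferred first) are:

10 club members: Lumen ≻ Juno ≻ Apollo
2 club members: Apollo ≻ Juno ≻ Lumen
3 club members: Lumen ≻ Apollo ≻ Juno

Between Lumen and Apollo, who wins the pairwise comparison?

Lumen

Ballots ranking Lumen above Apollo: 10+3 = 13.
Ballots ranking Apollo above Lumen: 2.
Lumen wins the head-to-head, 13–2.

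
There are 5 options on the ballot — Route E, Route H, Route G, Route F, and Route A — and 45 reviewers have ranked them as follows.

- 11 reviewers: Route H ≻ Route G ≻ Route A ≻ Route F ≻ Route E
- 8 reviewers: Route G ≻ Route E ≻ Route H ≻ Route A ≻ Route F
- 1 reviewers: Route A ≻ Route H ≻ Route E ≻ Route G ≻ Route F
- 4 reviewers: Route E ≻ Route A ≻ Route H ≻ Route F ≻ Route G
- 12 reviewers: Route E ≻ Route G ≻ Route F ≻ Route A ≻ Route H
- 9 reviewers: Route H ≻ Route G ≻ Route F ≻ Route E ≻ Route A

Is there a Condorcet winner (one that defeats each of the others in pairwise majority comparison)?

Head-to-head results (45 voters total):
Route E vs Route H: Route E wins 24–21.
Route E vs Route G: Route G wins 28–17.
Route E vs Route F: Route E wins 25–20.
Route E vs Route A: Route E wins 33–12.
Route H vs Route G: Route H wins 25–20.
Route H vs Route F: Route H wins 33–12.
Route H vs Route A: Route H wins 28–17.
Route G vs Route F: Route G wins 41–4.
Route G vs Route A: Route G wins 40–5.
Route F vs Route A: Route A wins 24–21.
No candidate beats all others: Route E beats Route H beats Route G beats Route E, a majority cycle.

No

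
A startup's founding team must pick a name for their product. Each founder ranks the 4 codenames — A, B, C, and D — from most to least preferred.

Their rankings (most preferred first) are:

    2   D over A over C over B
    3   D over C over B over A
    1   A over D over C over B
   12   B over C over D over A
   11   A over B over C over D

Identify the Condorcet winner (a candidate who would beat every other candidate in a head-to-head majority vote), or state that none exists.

Head-to-head results (29 voters total):
A vs B: B wins 15–14.
A vs C: C wins 15–14.
A vs D: D wins 17–12.
B vs C: B wins 23–6.
B vs D: B wins 23–6.
C vs D: C wins 23–6.
B beats each rival — A (15–14), C (23–6), D (23–6) — so B is the Condorcet winner.

B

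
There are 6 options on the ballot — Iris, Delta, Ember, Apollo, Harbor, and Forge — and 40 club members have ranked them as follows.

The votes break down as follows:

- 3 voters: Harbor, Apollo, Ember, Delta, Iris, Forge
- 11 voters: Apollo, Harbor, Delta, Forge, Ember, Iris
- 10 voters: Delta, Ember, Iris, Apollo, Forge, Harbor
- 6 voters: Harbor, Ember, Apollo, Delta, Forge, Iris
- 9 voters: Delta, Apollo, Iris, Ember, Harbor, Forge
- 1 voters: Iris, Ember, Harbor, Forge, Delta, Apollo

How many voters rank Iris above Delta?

1

Ballots ranking Iris above Delta: 1.
Ballots ranking Delta above Iris: 3+11+10+6+9 = 39.
So 1 of 40 voters prefer Iris to Delta.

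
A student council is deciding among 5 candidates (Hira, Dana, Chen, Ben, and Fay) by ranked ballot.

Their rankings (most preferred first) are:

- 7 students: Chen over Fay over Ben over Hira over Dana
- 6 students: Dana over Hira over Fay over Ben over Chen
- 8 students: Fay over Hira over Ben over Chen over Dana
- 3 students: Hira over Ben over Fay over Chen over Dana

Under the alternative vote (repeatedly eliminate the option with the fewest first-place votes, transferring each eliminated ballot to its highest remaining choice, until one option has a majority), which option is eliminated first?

Ben

Round 1: Fay 8, Chen 7, Dana 6, Hira 3, Ben 0. Ben has the fewest and is eliminated.
Round 2: Fay 8, Chen 7, Dana 6, Hira 3. Hira has the fewest and is eliminated.
Round 3: Fay 11, Chen 7, Dana 6. Dana has the fewest and is eliminated.
Round 4: Fay 17, Chen 7. Fay has a majority.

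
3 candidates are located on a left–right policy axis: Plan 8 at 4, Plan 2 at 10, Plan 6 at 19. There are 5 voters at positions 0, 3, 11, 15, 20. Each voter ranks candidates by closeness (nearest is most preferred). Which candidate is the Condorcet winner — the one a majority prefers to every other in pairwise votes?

Plan 2

With single-peaked preferences on a line, the Condorcet winner is the candidate closest to the median voter.
The median voter (position 11) is closest to Plan 2 at 10.
Check: Plan 2 vs Plan 6 — voters closer to Plan 2: 3 of 5.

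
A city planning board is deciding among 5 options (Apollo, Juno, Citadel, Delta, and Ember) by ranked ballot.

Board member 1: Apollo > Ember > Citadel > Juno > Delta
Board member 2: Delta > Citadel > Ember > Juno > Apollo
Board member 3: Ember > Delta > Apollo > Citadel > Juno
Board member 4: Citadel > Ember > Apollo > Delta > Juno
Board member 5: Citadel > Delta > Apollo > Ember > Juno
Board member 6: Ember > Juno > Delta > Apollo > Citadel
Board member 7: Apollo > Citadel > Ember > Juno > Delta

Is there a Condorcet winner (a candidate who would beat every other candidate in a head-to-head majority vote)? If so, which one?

Head-to-head results (7 voters total):
Apollo vs Juno: Apollo wins 5–2.
Apollo vs Citadel: Apollo wins 4–3.
Apollo vs Delta: Delta wins 4–3.
Apollo vs Ember: Ember wins 4–3.
Juno vs Citadel: Citadel wins 6–1.
Juno vs Delta: Delta wins 4–3.
Juno vs Ember: Ember wins 7–0.
Citadel vs Delta: Citadel wins 4–3.
Citadel vs Ember: Citadel wins 4–3.
Delta vs Ember: Ember wins 5–2.
No candidate beats all others: Apollo beats Citadel beats Delta beats Apollo, a majority cycle.

No Condorcet winner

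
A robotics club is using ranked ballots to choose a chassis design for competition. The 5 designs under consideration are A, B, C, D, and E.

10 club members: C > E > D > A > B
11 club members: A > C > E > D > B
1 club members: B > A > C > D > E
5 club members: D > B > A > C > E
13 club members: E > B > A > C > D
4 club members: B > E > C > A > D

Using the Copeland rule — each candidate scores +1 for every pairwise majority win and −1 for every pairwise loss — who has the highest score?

E

Pairwise results:
  A vs B: B wins 23–21.
  A vs C: A wins 30–14.
  A vs D: A wins 29–15.
  A vs E: E wins 27–17.
  B vs C: B wins 23–21.
  B vs D: D wins 26–18.
  B vs E: E wins 34–10.
  C vs D: C wins 39–5.
  C vs E: C wins 27–17.
  D vs E: E wins 38–6.
Copeland scores (wins − losses):
  A: 2 − 2 = 0
  B: 2 − 2 = 0
  C: 2 − 2 = 0
  D: 1 − 3 = -2
  E: 3 − 1 = 2
E has the best Copeland score.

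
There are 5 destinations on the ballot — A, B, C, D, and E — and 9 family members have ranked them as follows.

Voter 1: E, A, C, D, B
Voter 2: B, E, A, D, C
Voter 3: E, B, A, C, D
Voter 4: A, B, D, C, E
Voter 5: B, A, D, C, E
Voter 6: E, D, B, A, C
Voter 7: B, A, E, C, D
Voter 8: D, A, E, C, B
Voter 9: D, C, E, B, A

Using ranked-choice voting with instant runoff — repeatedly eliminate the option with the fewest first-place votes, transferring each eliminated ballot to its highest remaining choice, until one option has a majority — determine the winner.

Round 1: B 3, E 3, D 2, A 1, C 0. C has the fewest and is eliminated.
Round 2: B 3, E 3, D 2, A 1. A has the fewest and is eliminated.
Round 3: B 4, E 3, D 2. D has the fewest and is eliminated.
Round 4: E 5, B 4. E has a majority.

E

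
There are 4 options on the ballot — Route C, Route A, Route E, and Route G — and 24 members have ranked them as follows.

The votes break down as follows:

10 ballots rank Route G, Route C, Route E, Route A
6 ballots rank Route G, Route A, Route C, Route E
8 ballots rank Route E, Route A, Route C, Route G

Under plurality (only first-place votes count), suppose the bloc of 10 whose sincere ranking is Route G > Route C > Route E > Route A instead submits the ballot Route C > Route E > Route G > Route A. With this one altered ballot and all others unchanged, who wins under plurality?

Route C

First-place totals with the altered ballot: Route C 10, Route A 0, Route E 8, Route G 6.
The switch changes the winner from Route G to Route C.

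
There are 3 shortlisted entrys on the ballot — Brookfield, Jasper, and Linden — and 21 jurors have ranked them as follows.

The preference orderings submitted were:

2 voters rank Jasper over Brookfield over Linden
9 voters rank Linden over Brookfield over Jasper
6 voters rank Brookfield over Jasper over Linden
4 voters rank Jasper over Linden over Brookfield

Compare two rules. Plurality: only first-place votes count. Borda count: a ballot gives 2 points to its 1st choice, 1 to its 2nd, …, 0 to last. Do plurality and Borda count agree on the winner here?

Plurality first-place counts: Brookfield 6, Jasper 6, Linden 9 → Linden.
Borda totals: Brookfield 23, Jasper 18, Linden 22 → Brookfield.
The two rules disagree: plurality picks Linden, Borda picks Brookfield.

No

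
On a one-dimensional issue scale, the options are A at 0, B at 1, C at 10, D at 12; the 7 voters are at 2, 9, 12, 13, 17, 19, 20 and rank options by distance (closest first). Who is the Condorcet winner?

With single-peaked preferences on a line, the Condorcet winner is the candidate closest to the median voter.
The median voter (position 13) is closest to D at 12.
Check: D vs B — voters closer to D: 6 of 7.

D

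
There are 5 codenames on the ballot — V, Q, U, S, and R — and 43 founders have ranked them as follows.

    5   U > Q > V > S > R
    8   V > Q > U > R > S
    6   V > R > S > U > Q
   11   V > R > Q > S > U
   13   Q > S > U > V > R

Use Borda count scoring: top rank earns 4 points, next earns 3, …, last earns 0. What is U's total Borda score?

Borda scores:
  V: 5·2 + 8·4 + 6·4 + 11·4 + 13·1 = 123
  Q: 5·3 + 8·3 + 6·0 + 11·2 + 13·4 = 113
  U: 5·4 + 8·2 + 6·1 + 11·0 + 13·2 = 68
  S: 5·1 + 8·0 + 6·2 + 11·1 + 13·3 = 67
  R: 5·0 + 8·1 + 6·3 + 11·3 + 13·0 = 59

68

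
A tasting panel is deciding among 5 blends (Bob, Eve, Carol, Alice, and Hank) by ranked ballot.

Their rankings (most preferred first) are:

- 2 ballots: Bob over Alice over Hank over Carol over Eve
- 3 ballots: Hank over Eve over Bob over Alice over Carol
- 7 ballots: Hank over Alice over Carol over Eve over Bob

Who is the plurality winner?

Hank

First-place vote totals:
  Bob: 2
  Eve: 0
  Carol: 0
  Alice: 0
  Hank: 10
Hank has the most first-place votes.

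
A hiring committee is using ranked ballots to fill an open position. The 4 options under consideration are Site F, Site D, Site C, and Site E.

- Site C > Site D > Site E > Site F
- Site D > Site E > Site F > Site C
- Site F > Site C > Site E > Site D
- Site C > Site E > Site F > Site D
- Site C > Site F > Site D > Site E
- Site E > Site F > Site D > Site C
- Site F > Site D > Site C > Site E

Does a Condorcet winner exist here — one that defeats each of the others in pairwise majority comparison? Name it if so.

Head-to-head results (7 voters total):
Site F vs Site D: Site F wins 5–2.
Site F vs Site C: Site F wins 4–3.
Site F vs Site E: Site E wins 4–3.
Site D vs Site C: Site C wins 4–3.
Site D vs Site E: Site D wins 4–3.
Site C vs Site E: Site C wins 5–2.
No candidate beats all others: Site F beats Site D beats Site E beats Site F, a majority cycle.

There is no Condorcet winner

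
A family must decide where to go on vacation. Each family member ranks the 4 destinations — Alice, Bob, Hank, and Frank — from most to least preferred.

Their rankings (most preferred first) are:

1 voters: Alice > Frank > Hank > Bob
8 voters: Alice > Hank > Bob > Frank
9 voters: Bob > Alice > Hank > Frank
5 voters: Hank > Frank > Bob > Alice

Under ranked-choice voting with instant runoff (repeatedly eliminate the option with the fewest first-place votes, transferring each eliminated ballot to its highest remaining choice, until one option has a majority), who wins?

Bob

Round 1: Alice 9, Bob 9, Hank 5, Frank 0. Frank has the fewest and is eliminated.
Round 2: Alice 9, Bob 9, Hank 5. Hank has the fewest and is eliminated.
Round 3: Bob 14, Alice 9. Bob has a majority.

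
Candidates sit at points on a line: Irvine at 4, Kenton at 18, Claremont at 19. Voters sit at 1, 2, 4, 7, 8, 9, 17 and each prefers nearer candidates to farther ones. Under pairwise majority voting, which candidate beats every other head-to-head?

Irvine

With single-peaked preferences on a line, the Condorcet winner is the candidate closest to the median voter.
The median voter (position 7) is closest to Irvine at 4.
Check: Irvine vs Kenton — voters closer to Irvine: 6 of 7.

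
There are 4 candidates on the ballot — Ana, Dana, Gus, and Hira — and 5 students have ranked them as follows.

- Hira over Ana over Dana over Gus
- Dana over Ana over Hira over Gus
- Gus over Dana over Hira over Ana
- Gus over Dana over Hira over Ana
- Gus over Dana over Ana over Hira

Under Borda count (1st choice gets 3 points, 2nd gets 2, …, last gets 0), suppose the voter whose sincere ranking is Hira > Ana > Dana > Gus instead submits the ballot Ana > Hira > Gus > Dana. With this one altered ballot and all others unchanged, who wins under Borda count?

Gus

Borda totals with the altered ballot: Ana 6, Dana 9, Gus 10, Hira 5.
The switch changes the winner from Dana to Gus.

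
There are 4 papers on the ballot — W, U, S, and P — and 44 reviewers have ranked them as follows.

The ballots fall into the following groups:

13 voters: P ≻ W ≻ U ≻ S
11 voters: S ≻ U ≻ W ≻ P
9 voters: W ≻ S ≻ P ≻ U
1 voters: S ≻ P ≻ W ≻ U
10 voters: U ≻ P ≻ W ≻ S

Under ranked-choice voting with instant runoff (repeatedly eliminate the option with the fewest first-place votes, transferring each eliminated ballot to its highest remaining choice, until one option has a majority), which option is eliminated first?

W

Round 1: P 13, S 12, U 10, W 9. W has the fewest and is eliminated.
Round 2: S 21, P 13, U 10. U has the fewest and is eliminated.
Round 3: P 23, S 21. P has a majority.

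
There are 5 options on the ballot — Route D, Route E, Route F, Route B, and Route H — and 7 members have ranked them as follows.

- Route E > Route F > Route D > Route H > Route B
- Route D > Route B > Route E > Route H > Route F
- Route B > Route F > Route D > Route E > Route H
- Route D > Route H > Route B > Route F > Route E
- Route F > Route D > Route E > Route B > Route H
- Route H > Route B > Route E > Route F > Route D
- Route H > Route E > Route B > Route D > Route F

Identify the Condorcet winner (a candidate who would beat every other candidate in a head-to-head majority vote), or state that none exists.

Head-to-head results (7 voters total):
Route D vs Route E: Route D wins 4–3.
Route D vs Route F: Route F wins 4–3.
Route D vs Route B: Route D wins 4–3.
Route D vs Route H: Route D wins 5–2.
Route E vs Route F: Route E wins 4–3.
Route E vs Route B: Route B wins 4–3.
Route E vs Route H: Route E wins 4–3.
Route F vs Route B: Route B wins 5–2.
Route F vs Route H: Route H wins 4–3.
Route B vs Route H: Route H wins 4–3.
No candidate beats all others: Route D beats Route E beats Route F beats Route D, a majority cycle.

There is no Condorcet winner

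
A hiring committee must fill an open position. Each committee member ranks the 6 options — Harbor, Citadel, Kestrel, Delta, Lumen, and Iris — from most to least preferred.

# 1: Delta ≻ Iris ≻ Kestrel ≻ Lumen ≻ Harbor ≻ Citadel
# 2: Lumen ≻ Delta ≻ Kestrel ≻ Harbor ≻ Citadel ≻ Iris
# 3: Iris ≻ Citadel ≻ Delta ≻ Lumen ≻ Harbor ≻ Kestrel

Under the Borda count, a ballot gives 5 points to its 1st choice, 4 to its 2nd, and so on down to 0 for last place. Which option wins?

Borda scores:
  Harbor: 1 + 2 + 1 = 4
  Citadel: 0 + 1 + 4 = 5
  Kestrel: 3 + 3 + 0 = 6
  Delta: 5 + 4 + 3 = 12
  Lumen: 2 + 5 + 2 = 9
  Iris: 4 + 0 + 5 = 9
Delta has the highest total.

Delta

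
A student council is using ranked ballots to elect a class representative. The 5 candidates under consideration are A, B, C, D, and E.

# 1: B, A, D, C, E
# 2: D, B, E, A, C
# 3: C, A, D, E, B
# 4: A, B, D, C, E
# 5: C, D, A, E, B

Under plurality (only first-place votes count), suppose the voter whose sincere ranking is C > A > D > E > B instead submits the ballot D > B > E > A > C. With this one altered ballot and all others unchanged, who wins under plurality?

D

First-place totals with the altered ballot: A 1, B 1, C 1, D 2, E 0.
The switch changes the winner from C to D.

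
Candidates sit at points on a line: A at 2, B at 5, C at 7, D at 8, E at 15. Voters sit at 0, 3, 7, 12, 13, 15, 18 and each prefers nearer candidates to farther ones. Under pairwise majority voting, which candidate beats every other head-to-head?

With single-peaked preferences on a line, the Condorcet winner is the candidate closest to the median voter.
The median voter (position 12) is closest to E at 15.
Check: E vs D — voters closer to E: 4 of 7.

E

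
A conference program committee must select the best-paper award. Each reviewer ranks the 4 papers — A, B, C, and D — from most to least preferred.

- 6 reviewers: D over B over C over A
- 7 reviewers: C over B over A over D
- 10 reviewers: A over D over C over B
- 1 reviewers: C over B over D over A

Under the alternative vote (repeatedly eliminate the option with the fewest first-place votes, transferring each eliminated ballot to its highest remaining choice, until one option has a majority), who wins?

C

Round 1: A 10, C 8, D 6, B 0. B has the fewest and is eliminated.
Round 2: A 10, C 8, D 6. D has the fewest and is eliminated.
Round 3: C 14, A 10. C has a majority.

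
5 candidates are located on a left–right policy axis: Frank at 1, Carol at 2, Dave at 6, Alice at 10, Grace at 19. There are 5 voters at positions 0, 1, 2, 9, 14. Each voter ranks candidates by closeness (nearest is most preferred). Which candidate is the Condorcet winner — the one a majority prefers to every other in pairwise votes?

With single-peaked preferences on a line, the Condorcet winner is the candidate closest to the median voter.
The median voter (position 2) is closest to Carol at 2.
Check: Carol vs Grace — voters closer to Carol: 4 of 5.

Carol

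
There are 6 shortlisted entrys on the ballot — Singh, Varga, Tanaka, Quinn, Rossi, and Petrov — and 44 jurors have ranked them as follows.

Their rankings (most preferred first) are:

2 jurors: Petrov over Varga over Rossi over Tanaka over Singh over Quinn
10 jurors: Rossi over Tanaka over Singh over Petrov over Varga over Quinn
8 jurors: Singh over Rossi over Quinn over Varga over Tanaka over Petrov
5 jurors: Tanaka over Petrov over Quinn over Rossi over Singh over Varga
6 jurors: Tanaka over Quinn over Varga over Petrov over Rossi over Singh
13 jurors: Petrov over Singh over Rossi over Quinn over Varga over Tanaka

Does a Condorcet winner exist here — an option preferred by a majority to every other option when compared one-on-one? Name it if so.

There is no Condorcet winner

Head-to-head results (44 voters total):
Singh vs Varga: Singh wins 36–8.
Singh vs Tanaka: Tanaka wins 23–21.
Singh vs Quinn: Singh wins 33–11.
Singh vs Rossi: Rossi wins 23–21.
Singh vs Petrov: Petrov wins 26–18.
Varga vs Tanaka: Varga wins 23–21.
Varga vs Quinn: Quinn wins 32–12.
Varga vs Rossi: Rossi wins 36–8.
Varga vs Petrov: Petrov wins 30–14.
Tanaka vs Quinn: Tanaka wins 23–21.
Tanaka vs Rossi: Rossi wins 33–11.
Tanaka vs Petrov: Tanaka wins 29–15.
Quinn vs Rossi: Rossi wins 33–11.
Quinn vs Petrov: Petrov wins 30–14.
Rossi vs Petrov: Petrov wins 26–18.
No candidate beats all others: Singh beats Varga beats Tanaka beats Singh, a majority cycle.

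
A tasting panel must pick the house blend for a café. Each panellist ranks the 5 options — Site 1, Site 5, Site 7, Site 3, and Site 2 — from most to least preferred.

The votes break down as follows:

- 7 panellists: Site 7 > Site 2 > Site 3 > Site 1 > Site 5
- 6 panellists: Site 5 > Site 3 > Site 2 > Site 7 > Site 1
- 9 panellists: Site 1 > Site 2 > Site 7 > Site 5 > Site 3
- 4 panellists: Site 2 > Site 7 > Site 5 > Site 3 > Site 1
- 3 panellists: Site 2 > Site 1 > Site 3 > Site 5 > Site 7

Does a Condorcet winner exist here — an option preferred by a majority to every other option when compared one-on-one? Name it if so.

Head-to-head results (29 voters total):
Site 1 vs Site 5: Site 1 wins 19–10.
Site 1 vs Site 7: Site 7 wins 17–12.
Site 1 vs Site 3: Site 3 wins 17–12.
Site 1 vs Site 2: Site 2 wins 20–9.
Site 5 vs Site 7: Site 7 wins 20–9.
Site 5 vs Site 3: Site 5 wins 19–10.
Site 5 vs Site 2: Site 2 wins 23–6.
Site 7 vs Site 3: Site 7 wins 20–9.
Site 7 vs Site 2: Site 2 wins 22–7.
Site 3 vs Site 2: Site 2 wins 23–6.
Site 2 beats each rival — Site 1 (20–9), Site 5 (23–6), Site 7 (22–7), Site 3 (23–6) — so Site 2 is the Condorcet winner.

Site 2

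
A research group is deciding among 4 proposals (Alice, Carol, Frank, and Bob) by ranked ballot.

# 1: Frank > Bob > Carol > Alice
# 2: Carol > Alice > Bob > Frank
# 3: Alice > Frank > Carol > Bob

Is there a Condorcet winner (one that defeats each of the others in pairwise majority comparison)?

No

Head-to-head results (3 voters total):
Alice vs Carol: Carol wins 2–1.
Alice vs Frank: Alice wins 2–1.
Alice vs Bob: Alice wins 2–1.
Carol vs Frank: Frank wins 2–1.
Carol vs Bob: Carol wins 2–1.
Frank vs Bob: Frank wins 2–1.
No candidate beats all others: Alice beats Frank beats Carol beats Alice, a majority cycle.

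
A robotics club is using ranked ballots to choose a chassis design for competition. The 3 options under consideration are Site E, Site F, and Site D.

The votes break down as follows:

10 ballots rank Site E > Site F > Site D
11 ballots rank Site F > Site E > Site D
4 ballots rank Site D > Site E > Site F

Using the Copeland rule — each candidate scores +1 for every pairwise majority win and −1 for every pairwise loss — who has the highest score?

Site E

Pairwise results:
  Site E vs Site F: Site E wins 14–11.
  Site E vs Site D: Site E wins 21–4.
  Site F vs Site D: Site F wins 21–4.
Copeland scores (wins − losses):
  Site E: 2 − 0 = 2
  Site F: 1 − 1 = 0
  Site D: 0 − 2 = -2
Site E has the best Copeland score.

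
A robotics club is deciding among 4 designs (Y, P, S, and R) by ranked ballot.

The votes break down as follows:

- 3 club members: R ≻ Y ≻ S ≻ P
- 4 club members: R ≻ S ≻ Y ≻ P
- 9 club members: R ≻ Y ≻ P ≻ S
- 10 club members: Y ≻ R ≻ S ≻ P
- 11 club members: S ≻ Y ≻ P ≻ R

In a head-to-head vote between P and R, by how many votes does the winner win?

15

Ballots ranking P above R: 11.
Ballots ranking R above P: 3+4+9+10 = 26.
R wins 26–11, a margin of 15.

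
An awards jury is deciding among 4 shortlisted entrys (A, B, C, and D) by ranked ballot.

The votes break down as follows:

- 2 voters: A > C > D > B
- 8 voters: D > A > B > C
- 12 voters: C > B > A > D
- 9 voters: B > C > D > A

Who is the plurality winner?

First-place vote totals:
  A: 2
  B: 9
  C: 12
  D: 8
C has the most first-place votes.

C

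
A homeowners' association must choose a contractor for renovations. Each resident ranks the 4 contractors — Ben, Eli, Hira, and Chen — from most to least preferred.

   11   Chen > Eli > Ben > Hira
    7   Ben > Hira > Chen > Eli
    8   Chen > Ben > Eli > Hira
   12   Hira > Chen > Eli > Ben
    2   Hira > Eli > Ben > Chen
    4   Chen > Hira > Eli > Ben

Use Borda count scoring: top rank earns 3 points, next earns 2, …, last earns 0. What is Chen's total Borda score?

Borda scores:
  Ben: 11·1 + 7·3 + 8·2 + 12·0 + 2·1 + 4·0 = 50
  Eli: 11·2 + 7·0 + 8·1 + 12·1 + 2·2 + 4·1 = 50
  Hira: 11·0 + 7·2 + 8·0 + 12·3 + 2·3 + 4·2 = 64
  Chen: 11·3 + 7·1 + 8·3 + 12·2 + 2·0 + 4·3 = 100

100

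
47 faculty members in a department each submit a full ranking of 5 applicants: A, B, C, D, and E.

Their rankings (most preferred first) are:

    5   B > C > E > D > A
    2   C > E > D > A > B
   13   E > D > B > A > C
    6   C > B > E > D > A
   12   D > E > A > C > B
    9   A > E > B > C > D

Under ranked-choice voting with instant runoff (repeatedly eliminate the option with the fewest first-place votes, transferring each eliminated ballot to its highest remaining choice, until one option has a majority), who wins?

Round 1: E 13, D 12, A 9, C 8, B 5. B has the fewest and is eliminated.
Round 2: C 13, E 13, D 12, A 9. A has the fewest and is eliminated.
Round 3: E 22, C 13, D 12. D has the fewest and is eliminated.
Round 4: E 34, C 13. E has a majority.

E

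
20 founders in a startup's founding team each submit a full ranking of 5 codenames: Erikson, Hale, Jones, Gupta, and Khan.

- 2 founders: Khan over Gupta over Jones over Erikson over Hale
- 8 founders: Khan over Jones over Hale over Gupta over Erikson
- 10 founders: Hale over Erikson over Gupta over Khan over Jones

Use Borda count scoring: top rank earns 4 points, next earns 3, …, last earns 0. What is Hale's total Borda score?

56

Borda scores:
  Erikson: 2·1 + 8·0 + 10·3 = 32
  Hale: 2·0 + 8·2 + 10·4 = 56
  Jones: 2·2 + 8·3 + 10·0 = 28
  Gupta: 2·3 + 8·1 + 10·2 = 34
  Khan: 2·4 + 8·4 + 10·1 = 50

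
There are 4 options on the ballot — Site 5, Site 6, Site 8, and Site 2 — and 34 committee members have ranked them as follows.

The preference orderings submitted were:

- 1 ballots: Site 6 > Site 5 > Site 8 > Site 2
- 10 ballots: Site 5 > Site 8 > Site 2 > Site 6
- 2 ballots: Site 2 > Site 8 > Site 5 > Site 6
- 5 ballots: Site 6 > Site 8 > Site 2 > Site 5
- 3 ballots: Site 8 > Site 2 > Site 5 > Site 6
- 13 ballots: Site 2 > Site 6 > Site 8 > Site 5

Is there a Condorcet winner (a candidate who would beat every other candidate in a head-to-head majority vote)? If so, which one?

There is no Condorcet winner

Head-to-head results (34 voters total):
Site 5 vs Site 6: Site 6 wins 19–15.
Site 5 vs Site 8: Site 8 wins 23–11.
Site 5 vs Site 2: Site 2 wins 23–11.
Site 6 vs Site 8: Site 6 wins 19–15.
Site 6 vs Site 2: Site 2 wins 28–6.
Site 8 vs Site 2: Site 8 wins 19–15.
No candidate beats all others: Site 6 beats Site 8 beats Site 2 beats Site 6, a majority cycle.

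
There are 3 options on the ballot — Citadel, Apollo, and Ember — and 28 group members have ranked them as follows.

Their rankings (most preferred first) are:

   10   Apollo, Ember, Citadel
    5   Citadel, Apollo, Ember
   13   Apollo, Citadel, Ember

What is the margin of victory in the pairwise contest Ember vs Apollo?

Ballots ranking Ember above Apollo: 0.
Ballots ranking Apollo above Ember: 10+5+13 = 28.
Apollo wins 28–0, a margin of 28.

28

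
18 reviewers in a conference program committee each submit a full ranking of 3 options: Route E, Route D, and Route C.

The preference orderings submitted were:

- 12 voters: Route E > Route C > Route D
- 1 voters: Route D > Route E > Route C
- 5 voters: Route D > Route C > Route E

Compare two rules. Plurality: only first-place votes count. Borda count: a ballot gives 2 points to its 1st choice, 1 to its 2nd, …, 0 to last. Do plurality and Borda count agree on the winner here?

Yes

Plurality first-place counts: Route E 12, Route D 6, Route C 0 → Route E.
Borda totals: Route E 25, Route D 12, Route C 17 → Route E.
The two rules agree on Route E.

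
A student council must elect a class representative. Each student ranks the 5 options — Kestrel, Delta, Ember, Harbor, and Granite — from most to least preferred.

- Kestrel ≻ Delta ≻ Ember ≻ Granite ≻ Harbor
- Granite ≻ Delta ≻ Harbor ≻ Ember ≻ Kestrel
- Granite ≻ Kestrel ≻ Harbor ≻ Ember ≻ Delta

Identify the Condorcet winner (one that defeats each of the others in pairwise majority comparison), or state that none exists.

Head-to-head results (3 voters total):
Kestrel vs Delta: Kestrel wins 2–1.
Kestrel vs Ember: Kestrel wins 2–1.
Kestrel vs Harbor: Kestrel wins 2–1.
Kestrel vs Granite: Granite wins 2–1.
Delta vs Ember: Delta wins 2–1.
Delta vs Harbor: Delta wins 2–1.
Delta vs Granite: Granite wins 2–1.
Ember vs Harbor: Harbor wins 2–1.
Ember vs Granite: Granite wins 2–1.
Harbor vs Granite: Granite wins 3–0.
Granite beats each rival — Kestrel (2–1), Delta (2–1), Ember (2–1), Harbor (3–0) — so Granite is the Condorcet winner.

Granite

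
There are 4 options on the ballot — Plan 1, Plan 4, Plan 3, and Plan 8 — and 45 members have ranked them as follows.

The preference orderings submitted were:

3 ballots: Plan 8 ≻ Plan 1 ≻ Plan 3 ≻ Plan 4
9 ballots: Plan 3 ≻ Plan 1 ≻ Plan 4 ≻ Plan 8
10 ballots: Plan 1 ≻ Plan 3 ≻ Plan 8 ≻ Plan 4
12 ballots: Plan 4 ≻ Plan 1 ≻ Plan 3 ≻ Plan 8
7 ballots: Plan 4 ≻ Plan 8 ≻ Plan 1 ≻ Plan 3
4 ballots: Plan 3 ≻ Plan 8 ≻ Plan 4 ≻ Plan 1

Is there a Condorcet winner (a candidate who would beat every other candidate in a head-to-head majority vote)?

Head-to-head results (45 voters total):
Plan 1 vs Plan 4: Plan 4 wins 23–22.
Plan 1 vs Plan 3: Plan 1 wins 32–13.
Plan 1 vs Plan 8: Plan 1 wins 31–14.
Plan 4 vs Plan 3: Plan 3 wins 26–19.
Plan 4 vs Plan 8: Plan 4 wins 28–17.
Plan 3 vs Plan 8: Plan 3 wins 35–10.
No candidate beats all others: Plan 1 beats Plan 3 beats Plan 4 beats Plan 1, a majority cycle.

No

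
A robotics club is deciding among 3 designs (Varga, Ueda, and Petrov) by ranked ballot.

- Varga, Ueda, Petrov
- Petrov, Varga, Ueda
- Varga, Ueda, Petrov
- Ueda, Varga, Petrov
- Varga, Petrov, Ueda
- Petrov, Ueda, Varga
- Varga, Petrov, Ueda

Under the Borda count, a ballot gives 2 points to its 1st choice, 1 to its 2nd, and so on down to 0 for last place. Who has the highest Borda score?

Varga

Borda scores:
  Varga: 2 + 1 + 2 + 1 + 2 + 0 + 2 = 10
  Ueda: 1 + 0 + 1 + 2 + 0 + 1 + 0 = 5
  Petrov: 0 + 2 + 0 + 0 + 1 + 2 + 1 = 6
Varga has the highest total.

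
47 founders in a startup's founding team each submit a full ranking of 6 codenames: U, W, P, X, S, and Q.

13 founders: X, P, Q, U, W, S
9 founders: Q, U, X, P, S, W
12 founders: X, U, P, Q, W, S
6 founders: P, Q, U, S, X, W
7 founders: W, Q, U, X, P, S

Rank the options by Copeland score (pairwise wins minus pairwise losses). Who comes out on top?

Pairwise results:
  U vs W: U wins 40–7.
  U vs P: U wins 28–19.
  U vs X: X wins 25–22.
  U vs S: U wins 47–0.
  U vs Q: Q wins 35–12.
  W vs P: P wins 40–7.
  W vs X: X wins 40–7.
  W vs S: W wins 32–15.
  W vs Q: Q wins 40–7.
  P vs X: X wins 41–6.
  P vs S: P wins 47–0.
  P vs Q: P wins 31–16.
  X vs S: X wins 41–6.
  X vs Q: X wins 25–22.
  S vs Q: Q wins 47–0.
Copeland scores (wins − losses):
  U: 3 − 2 = 1
  W: 1 − 4 = -3
  P: 3 − 2 = 1
  X: 5 − 0 = 5
  S: 0 − 5 = -5
  Q: 3 − 2 = 1
X has the best Copeland score.

X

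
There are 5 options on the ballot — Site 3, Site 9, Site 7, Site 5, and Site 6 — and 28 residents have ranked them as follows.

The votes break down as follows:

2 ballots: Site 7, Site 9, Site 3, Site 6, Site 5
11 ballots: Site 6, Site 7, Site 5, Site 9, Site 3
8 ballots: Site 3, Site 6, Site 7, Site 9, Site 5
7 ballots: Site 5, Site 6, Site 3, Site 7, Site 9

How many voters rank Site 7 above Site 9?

28

Ballots ranking Site 7 above Site 9: 2+11+8+7 = 28.
Ballots ranking Site 9 above Site 7: 0.
So 28 of 28 voters prefer Site 7 to Site 9.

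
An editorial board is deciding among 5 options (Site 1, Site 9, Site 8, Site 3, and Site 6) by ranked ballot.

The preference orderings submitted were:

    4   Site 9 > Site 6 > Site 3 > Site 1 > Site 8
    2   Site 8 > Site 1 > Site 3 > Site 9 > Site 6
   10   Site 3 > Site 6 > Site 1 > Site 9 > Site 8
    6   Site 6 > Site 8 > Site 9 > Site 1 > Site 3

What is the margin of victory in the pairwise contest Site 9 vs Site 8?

Ballots ranking Site 9 above Site 8: 4+10 = 14.
Ballots ranking Site 8 above Site 9: 2+6 = 8.
Site 9 wins 14–8, a margin of 6.

6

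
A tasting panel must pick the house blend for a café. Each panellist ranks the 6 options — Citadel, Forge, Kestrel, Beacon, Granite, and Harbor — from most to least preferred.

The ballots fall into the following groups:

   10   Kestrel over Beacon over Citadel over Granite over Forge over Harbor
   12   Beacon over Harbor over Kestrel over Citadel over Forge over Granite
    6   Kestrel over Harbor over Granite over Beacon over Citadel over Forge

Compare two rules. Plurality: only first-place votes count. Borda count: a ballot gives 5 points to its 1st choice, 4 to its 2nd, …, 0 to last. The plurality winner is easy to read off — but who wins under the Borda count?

Plurality first-place counts: Citadel 0, Forge 0, Kestrel 16, Beacon 12, Granite 0, Harbor 0 → Kestrel.
Borda totals: Citadel 60, Forge 22, Kestrel 116, Beacon 112, Granite 38, Harbor 72 → Kestrel.

Kestrel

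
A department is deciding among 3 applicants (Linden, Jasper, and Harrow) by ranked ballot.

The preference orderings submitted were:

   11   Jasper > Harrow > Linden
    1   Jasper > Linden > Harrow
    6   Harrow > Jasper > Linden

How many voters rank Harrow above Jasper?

6

Ballots ranking Harrow above Jasper: 6.
Ballots ranking Jasper above Harrow: 11+1 = 12.
So 6 of 18 voters prefer Harrow to Jasper.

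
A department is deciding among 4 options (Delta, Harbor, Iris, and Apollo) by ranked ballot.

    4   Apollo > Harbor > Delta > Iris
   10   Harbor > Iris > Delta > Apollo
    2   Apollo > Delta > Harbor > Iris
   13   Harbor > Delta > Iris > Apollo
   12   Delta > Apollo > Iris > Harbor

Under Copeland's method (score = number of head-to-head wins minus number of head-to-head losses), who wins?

Pairwise results:
  Delta vs Harbor: Harbor wins 27–14.
  Delta vs Iris: Delta wins 31–10.
  Delta vs Apollo: Delta wins 35–6.
  Harbor vs Iris: Harbor wins 29–12.
  Harbor vs Apollo: Harbor wins 23–18.
  Iris vs Apollo: Iris wins 23–18.
Copeland scores (wins − losses):
  Delta: 2 − 1 = 1
  Harbor: 3 − 0 = 3
  Iris: 1 − 2 = -1
  Apollo: 0 − 3 = -3
Harbor has the best Copeland score.

Harbor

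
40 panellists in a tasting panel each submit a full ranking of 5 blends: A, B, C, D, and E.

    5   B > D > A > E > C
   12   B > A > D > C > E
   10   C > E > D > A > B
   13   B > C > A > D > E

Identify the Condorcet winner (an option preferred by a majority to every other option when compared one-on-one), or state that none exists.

Head-to-head results (40 voters total):
A vs B: B wins 30–10.
A vs C: C wins 23–17.
A vs D: A wins 25–15.
A vs E: A wins 30–10.
B vs C: B wins 30–10.
B vs D: B wins 30–10.
B vs E: B wins 30–10.
C vs D: C wins 23–17.
C vs E: C wins 35–5.
D vs E: D wins 30–10.
B beats each rival — A (30–10), C (30–10), D (30–10), E (30–10) — so B is the Condorcet winner.

B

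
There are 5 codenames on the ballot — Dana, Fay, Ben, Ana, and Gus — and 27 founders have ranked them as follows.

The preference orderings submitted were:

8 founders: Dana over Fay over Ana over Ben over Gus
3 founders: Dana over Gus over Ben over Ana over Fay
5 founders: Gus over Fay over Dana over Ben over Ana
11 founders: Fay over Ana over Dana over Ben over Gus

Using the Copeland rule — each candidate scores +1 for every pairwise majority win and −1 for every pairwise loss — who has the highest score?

Fay

Pairwise results:
  Dana vs Fay: Fay wins 16–11.
  Dana vs Ben: Dana wins 27–0.
  Dana vs Ana: Dana wins 16–11.
  Dana vs Gus: Dana wins 22–5.
  Fay vs Ben: Fay wins 24–3.
  Fay vs Ana: Fay wins 24–3.
  Fay vs Gus: Fay wins 19–8.
  Ben vs Ana: Ana wins 19–8.
  Ben vs Gus: Ben wins 19–8.
  Ana vs Gus: Ana wins 19–8.
Copeland scores (wins − losses):
  Dana: 3 − 1 = 2
  Fay: 4 − 0 = 4
  Ben: 1 − 3 = -2
  Ana: 2 − 2 = 0
  Gus: 0 − 4 = -4
Fay has the best Copeland score.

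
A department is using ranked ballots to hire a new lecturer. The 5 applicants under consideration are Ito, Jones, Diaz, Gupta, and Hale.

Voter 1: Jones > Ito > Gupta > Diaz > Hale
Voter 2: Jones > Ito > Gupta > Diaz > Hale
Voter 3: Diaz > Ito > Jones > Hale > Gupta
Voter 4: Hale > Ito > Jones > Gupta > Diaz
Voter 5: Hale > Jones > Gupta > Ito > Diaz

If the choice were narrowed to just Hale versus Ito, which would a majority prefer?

Ballots ranking Hale above Ito: 2.
Ballots ranking Ito above Hale: 3.
Ito wins the head-to-head, 3–2.

Ito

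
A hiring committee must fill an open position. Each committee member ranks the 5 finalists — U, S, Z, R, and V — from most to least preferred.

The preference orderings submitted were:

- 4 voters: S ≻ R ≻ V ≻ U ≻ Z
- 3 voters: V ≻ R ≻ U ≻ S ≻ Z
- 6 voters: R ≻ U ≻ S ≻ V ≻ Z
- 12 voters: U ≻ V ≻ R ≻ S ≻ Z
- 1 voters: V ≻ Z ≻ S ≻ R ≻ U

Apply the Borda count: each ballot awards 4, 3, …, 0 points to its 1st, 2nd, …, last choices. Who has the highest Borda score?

U

Borda scores:
  U: 4·1 + 3·2 + 6·3 + 12·4 + 0 = 76
  S: 4·4 + 3·1 + 6·2 + 12·1 + 2 = 45
  Z: 4·0 + 3·0 + 6·0 + 12·0 + 3 = 3
  R: 4·3 + 3·3 + 6·4 + 12·2 + 1 = 70
  V: 4·2 + 3·4 + 6·1 + 12·3 + 4 = 66
U has the highest total.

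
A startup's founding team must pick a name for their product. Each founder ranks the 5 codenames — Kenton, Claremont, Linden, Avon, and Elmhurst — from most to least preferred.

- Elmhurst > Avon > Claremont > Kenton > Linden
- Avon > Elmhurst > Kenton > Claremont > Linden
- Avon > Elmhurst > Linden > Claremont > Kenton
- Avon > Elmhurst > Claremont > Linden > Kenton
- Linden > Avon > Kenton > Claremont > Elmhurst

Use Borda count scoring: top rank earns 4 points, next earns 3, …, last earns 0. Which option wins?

Borda scores:
  Kenton: 1 + 2 + 0 + 0 + 2 = 5
  Claremont: 2 + 1 + 1 + 2 + 1 = 7
  Linden: 0 + 0 + 2 + 1 + 4 = 7
  Avon: 3 + 4 + 4 + 4 + 3 = 18
  Elmhurst: 4 + 3 + 3 + 3 + 0 = 13
Avon has the highest total.

Avon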